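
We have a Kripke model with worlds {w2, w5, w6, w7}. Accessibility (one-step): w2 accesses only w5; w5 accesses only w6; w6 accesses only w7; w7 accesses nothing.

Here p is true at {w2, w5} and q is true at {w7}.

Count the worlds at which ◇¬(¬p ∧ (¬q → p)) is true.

2

w2: successors {w5}; ¬(¬p ∧ (¬q → p)) there: w5:T. ✓
w5: successors {w6}; ¬(¬p ∧ (¬q → p)) there: w6:T. ✓
w6: successors {w7}; ¬(¬p ∧ (¬q → p)) there: w7:F. ✗
w7: no successors, so ◇¬(¬p ∧ (¬q → p)) fails. ✗
Satisfying worlds: {w2, w5}.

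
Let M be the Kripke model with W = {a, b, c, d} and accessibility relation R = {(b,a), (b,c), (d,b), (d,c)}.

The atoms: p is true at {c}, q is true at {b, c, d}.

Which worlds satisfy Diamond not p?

{b, d}

a: no successors, so Diamond not p fails. ✗
b: successors {a, c}; not p there: a:T, c:F. ✓
c: no successors, so Diamond not p fails. ✗
d: successors {b, c}; not p there: b:T, c:F. ✓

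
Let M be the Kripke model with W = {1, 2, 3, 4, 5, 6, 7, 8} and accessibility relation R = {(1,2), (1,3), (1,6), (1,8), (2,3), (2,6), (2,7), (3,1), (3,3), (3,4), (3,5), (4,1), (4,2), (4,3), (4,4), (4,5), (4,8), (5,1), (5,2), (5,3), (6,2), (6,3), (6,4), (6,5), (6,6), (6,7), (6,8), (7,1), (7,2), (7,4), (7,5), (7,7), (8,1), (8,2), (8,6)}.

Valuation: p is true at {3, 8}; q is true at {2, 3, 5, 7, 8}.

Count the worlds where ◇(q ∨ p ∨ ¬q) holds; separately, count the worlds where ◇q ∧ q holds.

8 and 5

For ◇(q ∨ p ∨ ¬q):
1: successors {2, 3, 6, 8}; q ∨ p ∨ ¬q there: 2:T, 3:T, 6:T, 8:T. ✓
2: successors {3, 6, 7}; q ∨ p ∨ ¬q there: 3:T, 6:T, 7:T. ✓
3: successors {1, 3, 4, 5}; q ∨ p ∨ ¬q there: 1:T, 3:T, 4:T, 5:T. ✓
4: successors {1, 2, 3, 4, 5, 8}; q ∨ p ∨ ¬q there: 1:T, 2:T, 3:T, 4:T, 5:T, 8:T. ✓
5: successors {1, 2, 3}; q ∨ p ∨ ¬q there: 1:T, 2:T, 3:T. ✓
6: successors {2, 3, 4, 5, 6, 7, 8}; q ∨ p ∨ ¬q there: 2:T, 3:T, 4:T, 5:T, 6:T, 7:T, 8:T. ✓
7: successors {1, 2, 4, 5, 7}; q ∨ p ∨ ¬q there: 1:T, 2:T, 4:T, 5:T, 7:T. ✓
8: successors {1, 2, 6}; q ∨ p ∨ ¬q there: 1:T, 2:T, 6:T. ✓
— 8 worlds.
For ◇q ∧ q:
1: ◇q is T, q is F. ✗
2: ◇q is T, q is T. ✓
3: ◇q is T, q is T. ✓
4: ◇q is T, q is F. ✗
5: ◇q is T, q is T. ✓
6: ◇q is T, q is F. ✗
7: ◇q is T, q is T. ✓
8: ◇q is T, q is T. ✓
— 5 worlds.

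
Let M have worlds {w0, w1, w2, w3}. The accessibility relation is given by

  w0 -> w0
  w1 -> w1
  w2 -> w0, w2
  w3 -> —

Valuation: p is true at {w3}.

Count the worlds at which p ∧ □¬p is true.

1

w0: p is F, □¬p is T. ✗
w1: p is F, □¬p is T. ✗
w2: p is F, □¬p is T. ✗
w3: p is T, □¬p is T. ✓
Satisfying worlds: {w3}.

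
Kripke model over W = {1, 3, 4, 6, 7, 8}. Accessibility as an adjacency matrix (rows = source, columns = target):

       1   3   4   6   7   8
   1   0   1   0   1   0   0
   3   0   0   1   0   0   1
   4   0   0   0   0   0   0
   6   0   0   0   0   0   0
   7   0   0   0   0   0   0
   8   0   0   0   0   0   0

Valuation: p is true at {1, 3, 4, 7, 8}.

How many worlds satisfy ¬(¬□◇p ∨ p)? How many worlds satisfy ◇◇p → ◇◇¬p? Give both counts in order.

1 and 5

For ¬(¬□◇p ∨ p):
1: ¬□◇p ∨ p is T. ✗
3: ¬□◇p ∨ p is T. ✗
4: ¬□◇p ∨ p is T. ✗
6: ¬□◇p ∨ p is F. ✓
7: ¬□◇p ∨ p is T. ✗
8: ¬□◇p ∨ p is T. ✗
— 1 world.
For ◇◇p → ◇◇¬p:
1: ◇◇p is T, ◇◇¬p is F. ✗
3: ◇◇p is F, ◇◇¬p is F. ✓
4: ◇◇p is F, ◇◇¬p is F. ✓
6: ◇◇p is F, ◇◇¬p is F. ✓
7: ◇◇p is F, ◇◇¬p is F. ✓
8: ◇◇p is F, ◇◇¬p is F. ✓
— 5 worlds.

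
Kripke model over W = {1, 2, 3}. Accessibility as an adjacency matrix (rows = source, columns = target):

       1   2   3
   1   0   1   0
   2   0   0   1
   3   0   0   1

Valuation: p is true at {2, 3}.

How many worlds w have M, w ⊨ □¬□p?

1: successors {2}; ¬□p there: 2:F. ✗
2: successors {3}; ¬□p there: 3:F. ✗
3: successors {3}; ¬□p there: 3:F. ✗
Satisfying worlds: ∅.

0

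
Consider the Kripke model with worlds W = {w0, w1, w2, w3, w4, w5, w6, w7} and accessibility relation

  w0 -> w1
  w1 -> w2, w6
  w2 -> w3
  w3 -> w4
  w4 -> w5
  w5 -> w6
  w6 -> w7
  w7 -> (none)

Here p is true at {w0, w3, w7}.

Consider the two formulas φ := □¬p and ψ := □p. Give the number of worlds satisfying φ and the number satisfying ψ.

6 and 3

For □¬p:
w0: successors {w1}; ¬p there: w1:T. ✓
w1: successors {w2, w6}; ¬p there: w2:T, w6:T. ✓
w2: successors {w3}; ¬p there: w3:F. ✗
w3: successors {w4}; ¬p there: w4:T. ✓
w4: successors {w5}; ¬p there: w5:T. ✓
w5: successors {w6}; ¬p there: w6:T. ✓
w6: successors {w7}; ¬p there: w7:F. ✗
w7: no successors, so □¬p holds vacuously. ✓
— 6 worlds.
For □p:
w0: successors {w1}; p there: w1:F. ✗
w1: successors {w2, w6}; p there: w2:F, w6:F. ✗
w2: successors {w3}; p there: w3:T. ✓
w3: successors {w4}; p there: w4:F. ✗
w4: successors {w5}; p there: w5:F. ✗
w5: successors {w6}; p there: w6:F. ✗
w6: successors {w7}; p there: w7:T. ✓
w7: no successors, so □p holds vacuously. ✓
— 3 worlds.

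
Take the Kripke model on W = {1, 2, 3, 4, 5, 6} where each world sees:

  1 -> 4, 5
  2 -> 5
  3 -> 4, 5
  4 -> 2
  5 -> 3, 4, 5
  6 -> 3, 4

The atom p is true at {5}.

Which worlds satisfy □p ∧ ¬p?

{2}

1: □p is F, ¬p is T. ✗
2: □p is T, ¬p is T. ✓
3: □p is F, ¬p is T. ✗
4: □p is F, ¬p is T. ✗
5: □p is F, ¬p is F. ✗
6: □p is F, ¬p is T. ✗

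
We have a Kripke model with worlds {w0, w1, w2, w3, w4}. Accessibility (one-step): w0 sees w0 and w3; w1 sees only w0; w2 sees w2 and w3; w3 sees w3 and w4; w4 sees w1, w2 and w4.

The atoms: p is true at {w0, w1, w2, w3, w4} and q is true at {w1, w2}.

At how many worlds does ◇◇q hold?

3

w0: successors {w0, w3}; ◇q there: w0:F, w3:F. ✗
w1: successors {w0}; ◇q there: w0:F. ✗
w2: successors {w2, w3}; ◇q there: w2:T, w3:F. ✓
w3: successors {w3, w4}; ◇q there: w3:F, w4:T. ✓
w4: successors {w1, w2, w4}; ◇q there: w1:F, w2:T, w4:T. ✓
Satisfying worlds: {w2, w3, w4}.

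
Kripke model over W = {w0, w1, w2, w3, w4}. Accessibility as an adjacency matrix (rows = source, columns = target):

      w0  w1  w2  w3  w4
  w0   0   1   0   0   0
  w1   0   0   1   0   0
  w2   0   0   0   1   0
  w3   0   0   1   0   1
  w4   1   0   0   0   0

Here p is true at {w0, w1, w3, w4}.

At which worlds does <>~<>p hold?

{w0}

w0: successors {w1}; ~<>p there: w1:T. ✓
w1: successors {w2}; ~<>p there: w2:F. ✗
w2: successors {w3}; ~<>p there: w3:F. ✗
w3: successors {w2, w4}; ~<>p there: w2:F, w4:F. ✗
w4: successors {w0}; ~<>p there: w0:F. ✗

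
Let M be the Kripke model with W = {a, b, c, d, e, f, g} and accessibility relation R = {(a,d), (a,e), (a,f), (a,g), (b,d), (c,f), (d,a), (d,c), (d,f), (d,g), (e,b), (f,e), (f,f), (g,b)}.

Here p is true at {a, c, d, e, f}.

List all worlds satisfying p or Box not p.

{a, c, d, e, f, g}

a: p is T, Box not p is F. ✓
b: p is F, Box not p is F. ✗
c: p is T, Box not p is F. ✓
d: p is T, Box not p is F. ✓
e: p is T, Box not p is T. ✓
f: p is T, Box not p is F. ✓
g: p is F, Box not p is T. ✓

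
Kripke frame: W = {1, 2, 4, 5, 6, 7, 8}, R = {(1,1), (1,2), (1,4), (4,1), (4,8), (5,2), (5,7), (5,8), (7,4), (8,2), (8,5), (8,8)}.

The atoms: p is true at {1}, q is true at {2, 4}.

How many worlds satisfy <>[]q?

1: successors {1, 2, 4}; []q there: 1:F, 2:T, 4:F. ✓
2: no successors, so <>[]q fails. ✗
4: successors {1, 8}; []q there: 1:F, 8:F. ✗
5: successors {2, 7, 8}; []q there: 2:T, 7:T, 8:F. ✓
6: no successors, so <>[]q fails. ✗
7: successors {4}; []q there: 4:F. ✗
8: successors {2, 5, 8}; []q there: 2:T, 5:F, 8:F. ✓
Satisfying worlds: {1, 5, 8}.

3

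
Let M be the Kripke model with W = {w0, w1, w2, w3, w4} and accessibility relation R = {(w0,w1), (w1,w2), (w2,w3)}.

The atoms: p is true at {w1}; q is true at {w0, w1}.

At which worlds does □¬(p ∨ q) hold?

{w1, w2, w3, w4}

w0: successors {w1}; ¬(p ∨ q) there: w1:F. ✗
w1: successors {w2}; ¬(p ∨ q) there: w2:T. ✓
w2: successors {w3}; ¬(p ∨ q) there: w3:T. ✓
w3: no successors, so □¬(p ∨ q) holds vacuously. ✓
w4: no successors, so □¬(p ∨ q) holds vacuously. ✓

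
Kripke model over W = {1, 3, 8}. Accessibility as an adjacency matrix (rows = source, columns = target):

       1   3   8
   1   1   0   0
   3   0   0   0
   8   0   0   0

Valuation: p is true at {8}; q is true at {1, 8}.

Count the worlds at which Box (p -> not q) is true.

1: successors {1}; p -> not q there: 1:T. ✓
3: no successors, so Box (p -> not q) holds vacuously. ✓
8: no successors, so Box (p -> not q) holds vacuously. ✓
Satisfying worlds: {1, 3, 8}.

3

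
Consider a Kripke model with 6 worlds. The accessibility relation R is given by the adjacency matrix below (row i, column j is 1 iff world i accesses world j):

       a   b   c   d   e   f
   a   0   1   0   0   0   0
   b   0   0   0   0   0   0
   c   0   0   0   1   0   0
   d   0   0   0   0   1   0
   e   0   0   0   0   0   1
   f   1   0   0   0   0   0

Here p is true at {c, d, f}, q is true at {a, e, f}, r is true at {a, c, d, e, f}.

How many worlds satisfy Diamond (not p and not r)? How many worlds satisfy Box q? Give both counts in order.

1 and 4

For Diamond (not p and not r):
a: successors {b}; not p and not r there: b:T. ✓
b: no successors, so Diamond (not p and not r) fails. ✗
c: successors {d}; not p and not r there: d:F. ✗
d: successors {e}; not p and not r there: e:F. ✗
e: successors {f}; not p and not r there: f:F. ✗
f: successors {a}; not p and not r there: a:F. ✗
— 1 world.
For Box q:
a: successors {b}; q there: b:F. ✗
b: no successors, so Box q holds vacuously. ✓
c: successors {d}; q there: d:F. ✗
d: successors {e}; q there: e:T. ✓
e: successors {f}; q there: f:T. ✓
f: successors {a}; q there: a:T. ✓
— 4 worlds.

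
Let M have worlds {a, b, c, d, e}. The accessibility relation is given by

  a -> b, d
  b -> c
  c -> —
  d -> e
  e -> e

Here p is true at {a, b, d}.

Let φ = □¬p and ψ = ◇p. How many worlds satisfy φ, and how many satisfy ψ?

4 and 1

For □¬p:
a: successors {b, d}; ¬p there: b:F, d:F. ✗
b: successors {c}; ¬p there: c:T. ✓
c: no successors, so □¬p holds vacuously. ✓
d: successors {e}; ¬p there: e:T. ✓
e: successors {e}; ¬p there: e:T. ✓
— 4 worlds.
For ◇p:
a: successors {b, d}; p there: b:T, d:T. ✓
b: successors {c}; p there: c:F. ✗
c: no successors, so ◇p fails. ✗
d: successors {e}; p there: e:F. ✗
e: successors {e}; p there: e:F. ✗
— 1 world.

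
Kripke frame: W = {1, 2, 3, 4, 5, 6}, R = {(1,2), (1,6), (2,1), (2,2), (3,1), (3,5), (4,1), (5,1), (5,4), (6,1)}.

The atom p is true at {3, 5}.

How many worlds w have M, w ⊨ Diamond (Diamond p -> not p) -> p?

1: Diamond (Diamond p -> not p) is T, p is F. ✗
2: Diamond (Diamond p -> not p) is T, p is F. ✗
3: Diamond (Diamond p -> not p) is T, p is T. ✓
4: Diamond (Diamond p -> not p) is T, p is F. ✗
5: Diamond (Diamond p -> not p) is T, p is T. ✓
6: Diamond (Diamond p -> not p) is T, p is F. ✗
Satisfying worlds: {3, 5}.

2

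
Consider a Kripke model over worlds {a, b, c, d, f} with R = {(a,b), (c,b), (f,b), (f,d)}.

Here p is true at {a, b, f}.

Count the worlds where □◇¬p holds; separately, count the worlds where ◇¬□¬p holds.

For □◇¬p:
a: successors {b}; ◇¬p there: b:F. ✗
b: no successors, so □◇¬p holds vacuously. ✓
c: successors {b}; ◇¬p there: b:F. ✗
d: no successors, so □◇¬p holds vacuously. ✓
f: successors {b, d}; ◇¬p there: b:F, d:F. ✗
— 2 worlds.
For ◇¬□¬p:
a: successors {b}; ¬□¬p there: b:F. ✗
b: no successors, so ◇¬□¬p fails. ✗
c: successors {b}; ¬□¬p there: b:F. ✗
d: no successors, so ◇¬□¬p fails. ✗
f: successors {b, d}; ¬□¬p there: b:F, d:F. ✗
— 0 worlds.

2 and 0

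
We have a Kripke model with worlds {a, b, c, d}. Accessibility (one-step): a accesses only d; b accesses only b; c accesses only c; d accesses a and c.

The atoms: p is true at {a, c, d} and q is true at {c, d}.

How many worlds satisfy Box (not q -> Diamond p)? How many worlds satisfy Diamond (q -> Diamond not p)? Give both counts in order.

For Box (not q -> Diamond p):
a: successors {d}; not q -> Diamond p there: d:T. ✓
b: successors {b}; not q -> Diamond p there: b:F. ✗
c: successors {c}; not q -> Diamond p there: c:T. ✓
d: successors {a, c}; not q -> Diamond p there: a:T, c:T. ✓
— 3 worlds.
For Diamond (q -> Diamond not p):
a: successors {d}; q -> Diamond not p there: d:F. ✗
b: successors {b}; q -> Diamond not p there: b:T. ✓
c: successors {c}; q -> Diamond not p there: c:F. ✗
d: successors {a, c}; q -> Diamond not p there: a:T, c:F. ✓
— 2 worlds.

3 and 2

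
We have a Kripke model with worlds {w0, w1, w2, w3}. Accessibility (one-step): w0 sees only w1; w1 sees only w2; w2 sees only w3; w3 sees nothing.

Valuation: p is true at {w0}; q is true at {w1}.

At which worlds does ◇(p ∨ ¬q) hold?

{w1, w2}

w0: successors {w1}; p ∨ ¬q there: w1:F. ✗
w1: successors {w2}; p ∨ ¬q there: w2:T. ✓
w2: successors {w3}; p ∨ ¬q there: w3:T. ✓
w3: no successors, so ◇(p ∨ ¬q) fails. ✗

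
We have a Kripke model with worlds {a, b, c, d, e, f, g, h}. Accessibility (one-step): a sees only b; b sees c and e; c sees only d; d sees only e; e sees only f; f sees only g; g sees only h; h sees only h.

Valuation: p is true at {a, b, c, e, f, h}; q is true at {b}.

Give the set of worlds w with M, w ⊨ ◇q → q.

a: ◇q is T, q is F. ✗
b: ◇q is F, q is T. ✓
c: ◇q is F, q is F. ✓
d: ◇q is F, q is F. ✓
e: ◇q is F, q is F. ✓
f: ◇q is F, q is F. ✓
g: ◇q is F, q is F. ✓
h: ◇q is F, q is F. ✓

{b, c, d, e, f, g, h}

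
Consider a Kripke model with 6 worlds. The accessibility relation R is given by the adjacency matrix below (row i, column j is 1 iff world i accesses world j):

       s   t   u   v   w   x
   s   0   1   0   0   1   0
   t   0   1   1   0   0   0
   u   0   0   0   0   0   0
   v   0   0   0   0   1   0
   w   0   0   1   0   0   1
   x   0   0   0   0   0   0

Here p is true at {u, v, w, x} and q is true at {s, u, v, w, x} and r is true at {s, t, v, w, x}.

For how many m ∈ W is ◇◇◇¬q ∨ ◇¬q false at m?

s: ◇◇◇¬q is T, ◇¬q is T. ✓
t: ◇◇◇¬q is T, ◇¬q is T. ✓
u: ◇◇◇¬q is F, ◇¬q is F. ✗
v: ◇◇◇¬q is F, ◇¬q is F. ✗
w: ◇◇◇¬q is F, ◇¬q is F. ✗
x: ◇◇◇¬q is F, ◇¬q is F. ✗
Satisfying worlds: {s, t}.
So ◇◇◇¬q ∨ ◇¬q fails at the other 4 worlds.

4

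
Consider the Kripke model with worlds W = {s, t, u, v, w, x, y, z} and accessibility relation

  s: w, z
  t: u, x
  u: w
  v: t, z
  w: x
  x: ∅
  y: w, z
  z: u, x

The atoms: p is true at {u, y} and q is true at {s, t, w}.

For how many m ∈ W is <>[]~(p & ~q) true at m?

s: successors {w, z}; []~(p & ~q) there: w:T, z:F. ✓
t: successors {u, x}; []~(p & ~q) there: u:T, x:T. ✓
u: successors {w}; []~(p & ~q) there: w:T. ✓
v: successors {t, z}; []~(p & ~q) there: t:F, z:F. ✗
w: successors {x}; []~(p & ~q) there: x:T. ✓
x: no successors, so <>[]~(p & ~q) fails. ✗
y: successors {w, z}; []~(p & ~q) there: w:T, z:F. ✓
z: successors {u, x}; []~(p & ~q) there: u:T, x:T. ✓
Satisfying worlds: {s, t, u, w, y, z}.

6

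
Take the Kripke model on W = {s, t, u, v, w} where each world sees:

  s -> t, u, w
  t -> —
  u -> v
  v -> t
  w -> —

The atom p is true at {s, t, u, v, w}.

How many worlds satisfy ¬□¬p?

s: □¬p is F. ✓
t: □¬p is T. ✗
u: □¬p is F. ✓
v: □¬p is F. ✓
w: □¬p is T. ✗
Satisfying worlds: {s, u, v}.

3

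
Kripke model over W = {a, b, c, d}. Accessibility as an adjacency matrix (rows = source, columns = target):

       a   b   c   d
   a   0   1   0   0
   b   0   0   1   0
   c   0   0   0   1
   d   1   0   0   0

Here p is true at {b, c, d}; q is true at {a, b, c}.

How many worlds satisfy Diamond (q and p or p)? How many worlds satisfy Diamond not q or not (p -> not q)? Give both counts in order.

For Diamond (q and p or p):
a: successors {b}; q and p or p there: b:T. ✓
b: successors {c}; q and p or p there: c:T. ✓
c: successors {d}; q and p or p there: d:T. ✓
d: successors {a}; q and p or p there: a:F. ✗
— 3 worlds.
For Diamond not q or not (p -> not q):
a: Diamond not q is F, not (p -> not q) is F. ✗
b: Diamond not q is F, not (p -> not q) is T. ✓
c: Diamond not q is T, not (p -> not q) is T. ✓
d: Diamond not q is F, not (p -> not q) is F. ✗
— 2 worlds.

3 and 2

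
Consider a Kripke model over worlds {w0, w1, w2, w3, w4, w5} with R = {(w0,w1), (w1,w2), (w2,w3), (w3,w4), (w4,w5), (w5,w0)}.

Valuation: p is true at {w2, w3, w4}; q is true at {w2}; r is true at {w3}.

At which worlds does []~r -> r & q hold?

{w2}

w0: []~r is T, r & q is F. ✗
w1: []~r is T, r & q is F. ✗
w2: []~r is F, r & q is F. ✓
w3: []~r is T, r & q is F. ✗
w4: []~r is T, r & q is F. ✗
w5: []~r is T, r & q is F. ✗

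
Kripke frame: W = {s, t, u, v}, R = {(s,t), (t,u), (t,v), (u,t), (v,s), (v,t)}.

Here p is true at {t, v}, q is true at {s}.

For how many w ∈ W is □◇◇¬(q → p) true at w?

s: successors {t}; ◇◇¬(q → p) there: t:T. ✓
t: successors {u, v}; ◇◇¬(q → p) there: u:F, v:F. ✗
u: successors {t}; ◇◇¬(q → p) there: t:T. ✓
v: successors {s, t}; ◇◇¬(q → p) there: s:F, t:T. ✗
Satisfying worlds: {s, u}.

2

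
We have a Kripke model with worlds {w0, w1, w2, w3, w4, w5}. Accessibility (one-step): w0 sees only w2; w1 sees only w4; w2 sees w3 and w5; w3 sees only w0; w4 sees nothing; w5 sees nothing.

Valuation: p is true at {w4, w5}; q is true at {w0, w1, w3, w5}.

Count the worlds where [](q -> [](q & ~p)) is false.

1

w0: successors {w2}; q -> [](q & ~p) there: w2:T. ✓
w1: successors {w4}; q -> [](q & ~p) there: w4:T. ✓
w2: successors {w3, w5}; q -> [](q & ~p) there: w3:T, w5:T. ✓
w3: successors {w0}; q -> [](q & ~p) there: w0:F. ✗
w4: no successors, so [](q -> [](q & ~p)) holds vacuously. ✓
w5: no successors, so [](q -> [](q & ~p)) holds vacuously. ✓
Satisfying worlds: {w0, w1, w2, w4, w5}.
So [](q -> [](q & ~p)) fails at the other 1 world.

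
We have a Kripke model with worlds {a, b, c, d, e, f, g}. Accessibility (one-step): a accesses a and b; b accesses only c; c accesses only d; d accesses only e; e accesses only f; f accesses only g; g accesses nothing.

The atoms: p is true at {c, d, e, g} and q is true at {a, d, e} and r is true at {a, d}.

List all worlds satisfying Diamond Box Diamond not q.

a: successors {a, b}; Box Diamond not q there: a:T, b:F. ✓
b: successors {c}; Box Diamond not q there: c:F. ✗
c: successors {d}; Box Diamond not q there: d:T. ✓
d: successors {e}; Box Diamond not q there: e:T. ✓
e: successors {f}; Box Diamond not q there: f:F. ✗
f: successors {g}; Box Diamond not q there: g:T. ✓
g: no successors, so Diamond Box Diamond not q fails. ✗

{a, c, d, f}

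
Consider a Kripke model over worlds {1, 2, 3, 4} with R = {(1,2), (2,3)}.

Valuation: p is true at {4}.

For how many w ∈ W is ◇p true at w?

0

1: successors {2}; p there: 2:F. ✗
2: successors {3}; p there: 3:F. ✗
3: no successors, so ◇p fails. ✗
4: no successors, so ◇p fails. ✗
Satisfying worlds: ∅.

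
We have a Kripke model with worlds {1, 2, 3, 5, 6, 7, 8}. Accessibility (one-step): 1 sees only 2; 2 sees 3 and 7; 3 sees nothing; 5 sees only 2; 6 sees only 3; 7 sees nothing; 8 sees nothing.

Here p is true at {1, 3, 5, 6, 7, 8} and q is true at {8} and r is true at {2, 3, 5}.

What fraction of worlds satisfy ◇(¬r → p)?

4/7

1: successors {2}; ¬r → p there: 2:T. ✓
2: successors {3, 7}; ¬r → p there: 3:T, 7:T. ✓
3: no successors, so ◇(¬r → p) fails. ✗
5: successors {2}; ¬r → p there: 2:T. ✓
6: successors {3}; ¬r → p there: 3:T. ✓
7: no successors, so ◇(¬r → p) fails. ✗
8: no successors, so ◇(¬r → p) fails. ✗
That's 4 of 7 worlds, so 4/7.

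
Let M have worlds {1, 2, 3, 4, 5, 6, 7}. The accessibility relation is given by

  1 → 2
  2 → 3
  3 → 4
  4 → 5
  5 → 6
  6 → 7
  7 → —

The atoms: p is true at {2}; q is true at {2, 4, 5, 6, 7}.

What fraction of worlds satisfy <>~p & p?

1/7

1: <>~p is F, p is F. ✗
2: <>~p is T, p is T. ✓
3: <>~p is T, p is F. ✗
4: <>~p is T, p is F. ✗
5: <>~p is T, p is F. ✗
6: <>~p is T, p is F. ✗
7: <>~p is F, p is F. ✗
That's 1 of 7 worlds, so 1/7.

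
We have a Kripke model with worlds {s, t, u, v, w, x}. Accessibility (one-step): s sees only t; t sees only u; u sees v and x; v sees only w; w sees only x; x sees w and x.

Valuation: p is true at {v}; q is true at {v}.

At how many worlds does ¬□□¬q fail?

s: □□¬q is T. ✗
t: □□¬q is F. ✓
u: □□¬q is T. ✗
v: □□¬q is T. ✗
w: □□¬q is T. ✗
x: □□¬q is T. ✗
Satisfying worlds: {t}.
So ¬□□¬q fails at the other 5 worlds.

5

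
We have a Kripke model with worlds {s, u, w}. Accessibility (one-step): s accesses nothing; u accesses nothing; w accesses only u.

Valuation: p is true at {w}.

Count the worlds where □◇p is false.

s: no successors, so □◇p holds vacuously. ✓
u: no successors, so □◇p holds vacuously. ✓
w: successors {u}; ◇p there: u:F. ✗
Satisfying worlds: {s, u}.
So □◇p fails at the other 1 world.

1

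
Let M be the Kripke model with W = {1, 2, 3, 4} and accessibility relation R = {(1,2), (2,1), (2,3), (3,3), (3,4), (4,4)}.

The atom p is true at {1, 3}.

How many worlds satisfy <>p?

1: successors {2}; p there: 2:F. ✗
2: successors {1, 3}; p there: 1:T, 3:T. ✓
3: successors {3, 4}; p there: 3:T, 4:F. ✓
4: successors {4}; p there: 4:F. ✗
Satisfying worlds: {2, 3}.

2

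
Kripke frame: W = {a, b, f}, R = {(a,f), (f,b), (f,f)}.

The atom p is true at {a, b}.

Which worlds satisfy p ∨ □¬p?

a: p is T, □¬p is T. ✓
b: p is T, □¬p is T. ✓
f: p is F, □¬p is F. ✗

{a, b}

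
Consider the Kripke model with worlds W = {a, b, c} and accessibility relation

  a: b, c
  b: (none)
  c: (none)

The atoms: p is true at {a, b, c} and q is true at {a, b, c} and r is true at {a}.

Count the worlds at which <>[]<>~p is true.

a: successors {b, c}; []<>~p there: b:T, c:T. ✓
b: no successors, so <>[]<>~p fails. ✗
c: no successors, so <>[]<>~p fails. ✗
Satisfying worlds: {a}.

1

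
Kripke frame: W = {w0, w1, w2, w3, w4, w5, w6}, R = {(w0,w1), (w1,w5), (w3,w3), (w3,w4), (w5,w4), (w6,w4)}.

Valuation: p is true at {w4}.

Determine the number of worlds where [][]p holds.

w0: successors {w1}; []p there: w1:F. ✗
w1: successors {w5}; []p there: w5:T. ✓
w2: no successors, so [][]p holds vacuously. ✓
w3: successors {w3, w4}; []p there: w3:F, w4:T. ✗
w4: no successors, so [][]p holds vacuously. ✓
w5: successors {w4}; []p there: w4:T. ✓
w6: successors {w4}; []p there: w4:T. ✓
Satisfying worlds: {w1, w2, w4, w5, w6}.

5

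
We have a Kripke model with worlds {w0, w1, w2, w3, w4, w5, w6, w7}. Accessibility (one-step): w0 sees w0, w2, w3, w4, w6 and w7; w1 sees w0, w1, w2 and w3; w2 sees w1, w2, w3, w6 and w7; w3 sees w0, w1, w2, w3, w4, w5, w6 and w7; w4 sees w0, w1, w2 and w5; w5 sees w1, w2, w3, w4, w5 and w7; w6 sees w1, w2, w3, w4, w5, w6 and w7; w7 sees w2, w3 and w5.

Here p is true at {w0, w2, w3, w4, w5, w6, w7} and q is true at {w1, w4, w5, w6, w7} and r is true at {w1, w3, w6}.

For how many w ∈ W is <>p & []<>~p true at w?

w0: <>p is T, []<>~p is F. ✗
w1: <>p is T, []<>~p is F. ✗
w2: <>p is T, []<>~p is F. ✗
w3: <>p is T, []<>~p is F. ✗
w4: <>p is T, []<>~p is F. ✗
w5: <>p is T, []<>~p is F. ✗
w6: <>p is T, []<>~p is F. ✗
w7: <>p is T, []<>~p is T. ✓
Satisfying worlds: {w7}.

1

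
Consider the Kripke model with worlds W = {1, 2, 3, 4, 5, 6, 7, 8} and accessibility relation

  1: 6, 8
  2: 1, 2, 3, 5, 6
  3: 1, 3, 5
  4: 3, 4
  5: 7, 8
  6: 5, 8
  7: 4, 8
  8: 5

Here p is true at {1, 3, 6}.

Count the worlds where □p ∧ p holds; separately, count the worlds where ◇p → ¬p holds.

For □p ∧ p:
1: □p is F, p is T. ✗
2: □p is F, p is F. ✗
3: □p is F, p is T. ✗
4: □p is F, p is F. ✗
5: □p is F, p is F. ✗
6: □p is F, p is T. ✗
7: □p is F, p is F. ✗
8: □p is F, p is F. ✗
— 0 worlds.
For ◇p → ¬p:
1: ◇p is T, ¬p is F. ✗
2: ◇p is T, ¬p is T. ✓
3: ◇p is T, ¬p is F. ✗
4: ◇p is T, ¬p is T. ✓
5: ◇p is F, ¬p is T. ✓
6: ◇p is F, ¬p is F. ✓
7: ◇p is F, ¬p is T. ✓
8: ◇p is F, ¬p is T. ✓
— 6 worlds.

0 and 6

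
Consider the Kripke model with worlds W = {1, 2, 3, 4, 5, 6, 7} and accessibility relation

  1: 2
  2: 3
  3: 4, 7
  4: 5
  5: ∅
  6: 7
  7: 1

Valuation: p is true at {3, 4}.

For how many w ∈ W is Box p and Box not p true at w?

1

1: Box p is F, Box not p is T. ✗
2: Box p is T, Box not p is F. ✗
3: Box p is F, Box not p is F. ✗
4: Box p is F, Box not p is T. ✗
5: Box p is T, Box not p is T. ✓
6: Box p is F, Box not p is T. ✗
7: Box p is F, Box not p is T. ✗
Satisfying worlds: {5}.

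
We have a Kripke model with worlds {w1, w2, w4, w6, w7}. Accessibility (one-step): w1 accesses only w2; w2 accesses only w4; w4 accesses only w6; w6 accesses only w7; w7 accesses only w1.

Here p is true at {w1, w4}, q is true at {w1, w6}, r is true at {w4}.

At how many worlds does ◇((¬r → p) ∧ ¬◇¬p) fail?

5

w1: successors {w2}; (¬r → p) ∧ ¬◇¬p there: w2:F. ✗
w2: successors {w4}; (¬r → p) ∧ ¬◇¬p there: w4:F. ✗
w4: successors {w6}; (¬r → p) ∧ ¬◇¬p there: w6:F. ✗
w6: successors {w7}; (¬r → p) ∧ ¬◇¬p there: w7:F. ✗
w7: successors {w1}; (¬r → p) ∧ ¬◇¬p there: w1:F. ✗
Satisfying worlds: ∅.
So ◇((¬r → p) ∧ ¬◇¬p) fails at the other 5 worlds.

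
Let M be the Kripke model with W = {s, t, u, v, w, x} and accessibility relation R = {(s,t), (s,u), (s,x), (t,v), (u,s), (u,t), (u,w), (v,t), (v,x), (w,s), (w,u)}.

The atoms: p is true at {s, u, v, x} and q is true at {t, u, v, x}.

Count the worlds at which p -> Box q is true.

5

s: p is T, Box q is T. ✓
t: p is F, Box q is T. ✓
u: p is T, Box q is F. ✗
v: p is T, Box q is T. ✓
w: p is F, Box q is F. ✓
x: p is T, Box q is T. ✓
Satisfying worlds: {s, t, v, w, x}.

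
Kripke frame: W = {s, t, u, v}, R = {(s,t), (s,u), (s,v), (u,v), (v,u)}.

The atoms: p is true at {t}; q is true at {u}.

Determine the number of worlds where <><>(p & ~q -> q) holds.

3

s: successors {t, u, v}; <>(p & ~q -> q) there: t:F, u:T, v:T. ✓
t: no successors, so <><>(p & ~q -> q) fails. ✗
u: successors {v}; <>(p & ~q -> q) there: v:T. ✓
v: successors {u}; <>(p & ~q -> q) there: u:T. ✓
Satisfying worlds: {s, u, v}.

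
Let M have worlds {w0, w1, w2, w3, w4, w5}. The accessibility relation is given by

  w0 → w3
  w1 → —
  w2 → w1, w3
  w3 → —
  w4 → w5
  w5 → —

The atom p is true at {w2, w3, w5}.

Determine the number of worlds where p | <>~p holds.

3

w0: p is F, <>~p is F. ✗
w1: p is F, <>~p is F. ✗
w2: p is T, <>~p is T. ✓
w3: p is T, <>~p is F. ✓
w4: p is F, <>~p is F. ✗
w5: p is T, <>~p is F. ✓
Satisfying worlds: {w2, w3, w5}.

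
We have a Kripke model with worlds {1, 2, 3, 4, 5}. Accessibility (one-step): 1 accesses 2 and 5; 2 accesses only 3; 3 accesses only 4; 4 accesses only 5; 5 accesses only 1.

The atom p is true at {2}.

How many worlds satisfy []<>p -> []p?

4

1: []<>p is F, []p is F. ✓
2: []<>p is F, []p is F. ✓
3: []<>p is F, []p is F. ✓
4: []<>p is F, []p is F. ✓
5: []<>p is T, []p is F. ✗
Satisfying worlds: {1, 2, 3, 4}.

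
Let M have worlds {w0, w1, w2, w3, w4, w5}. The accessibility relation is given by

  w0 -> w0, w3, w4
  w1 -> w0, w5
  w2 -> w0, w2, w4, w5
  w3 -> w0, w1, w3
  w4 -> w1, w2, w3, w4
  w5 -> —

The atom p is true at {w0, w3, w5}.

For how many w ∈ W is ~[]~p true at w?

w0: []~p is F. ✓
w1: []~p is F. ✓
w2: []~p is F. ✓
w3: []~p is F. ✓
w4: []~p is F. ✓
w5: []~p is T. ✗
Satisfying worlds: {w0, w1, w2, w3, w4}.

5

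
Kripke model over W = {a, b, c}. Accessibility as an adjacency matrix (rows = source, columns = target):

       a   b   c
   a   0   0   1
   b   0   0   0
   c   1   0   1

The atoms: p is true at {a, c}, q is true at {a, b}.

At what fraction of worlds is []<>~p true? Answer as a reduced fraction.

1/3

a: successors {c}; <>~p there: c:F. ✗
b: no successors, so []<>~p holds vacuously. ✓
c: successors {a, c}; <>~p there: a:F, c:F. ✗
That's 1 of 3 worlds, so 1/3.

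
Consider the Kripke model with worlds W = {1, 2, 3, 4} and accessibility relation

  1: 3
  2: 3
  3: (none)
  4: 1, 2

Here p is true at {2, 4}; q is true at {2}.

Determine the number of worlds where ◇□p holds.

2

1: successors {3}; □p there: 3:T. ✓
2: successors {3}; □p there: 3:T. ✓
3: no successors, so ◇□p fails. ✗
4: successors {1, 2}; □p there: 1:F, 2:F. ✗
Satisfying worlds: {1, 2}.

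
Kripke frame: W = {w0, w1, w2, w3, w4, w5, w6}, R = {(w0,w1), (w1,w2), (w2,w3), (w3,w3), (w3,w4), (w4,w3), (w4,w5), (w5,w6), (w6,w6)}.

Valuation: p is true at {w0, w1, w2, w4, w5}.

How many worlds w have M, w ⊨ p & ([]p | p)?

w0: p is T, []p | p is T. ✓
w1: p is T, []p | p is T. ✓
w2: p is T, []p | p is T. ✓
w3: p is F, []p | p is F. ✗
w4: p is T, []p | p is T. ✓
w5: p is T, []p | p is T. ✓
w6: p is F, []p | p is F. ✗
Satisfying worlds: {w0, w1, w2, w4, w5}.

5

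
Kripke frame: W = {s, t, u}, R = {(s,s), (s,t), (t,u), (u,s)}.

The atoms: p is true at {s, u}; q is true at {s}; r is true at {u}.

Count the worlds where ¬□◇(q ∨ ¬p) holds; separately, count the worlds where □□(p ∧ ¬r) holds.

1 and 1

For ¬□◇(q ∨ ¬p):
s: □◇(q ∨ ¬p) is F. ✓
t: □◇(q ∨ ¬p) is T. ✗
u: □◇(q ∨ ¬p) is T. ✗
— 1 world.
For □□(p ∧ ¬r):
s: successors {s, t}; □(p ∧ ¬r) there: s:F, t:F. ✗
t: successors {u}; □(p ∧ ¬r) there: u:T. ✓
u: successors {s}; □(p ∧ ¬r) there: s:F. ✗
— 1 world.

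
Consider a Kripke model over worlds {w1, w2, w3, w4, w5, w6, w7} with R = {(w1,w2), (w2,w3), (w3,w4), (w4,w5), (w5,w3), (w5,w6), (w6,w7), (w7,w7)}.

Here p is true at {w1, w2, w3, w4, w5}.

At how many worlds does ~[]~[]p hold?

w1: []~[]p is F. ✓
w2: []~[]p is F. ✓
w3: []~[]p is F. ✓
w4: []~[]p is T. ✗
w5: []~[]p is F. ✓
w6: []~[]p is T. ✗
w7: []~[]p is T. ✗
Satisfying worlds: {w1, w2, w3, w5}.

4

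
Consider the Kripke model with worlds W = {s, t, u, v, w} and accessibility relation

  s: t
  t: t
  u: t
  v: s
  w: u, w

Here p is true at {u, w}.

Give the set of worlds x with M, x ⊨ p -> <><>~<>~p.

{s, t, v, w}

s: p is F, <><>~<>~p is F. ✓
t: p is F, <><>~<>~p is F. ✓
u: p is T, <><>~<>~p is F. ✗
v: p is F, <><>~<>~p is F. ✓
w: p is T, <><>~<>~p is T. ✓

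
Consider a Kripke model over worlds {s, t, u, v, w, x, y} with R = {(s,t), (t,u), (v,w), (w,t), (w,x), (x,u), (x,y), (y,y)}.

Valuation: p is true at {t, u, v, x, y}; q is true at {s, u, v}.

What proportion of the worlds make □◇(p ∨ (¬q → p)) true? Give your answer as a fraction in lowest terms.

5/7

s: successors {t}; ◇(p ∨ (¬q → p)) there: t:T. ✓
t: successors {u}; ◇(p ∨ (¬q → p)) there: u:F. ✗
u: no successors, so □◇(p ∨ (¬q → p)) holds vacuously. ✓
v: successors {w}; ◇(p ∨ (¬q → p)) there: w:T. ✓
w: successors {t, x}; ◇(p ∨ (¬q → p)) there: t:T, x:T. ✓
x: successors {u, y}; ◇(p ∨ (¬q → p)) there: u:F, y:T. ✗
y: successors {y}; ◇(p ∨ (¬q → p)) there: y:T. ✓
That's 5 of 7 worlds, so 5/7.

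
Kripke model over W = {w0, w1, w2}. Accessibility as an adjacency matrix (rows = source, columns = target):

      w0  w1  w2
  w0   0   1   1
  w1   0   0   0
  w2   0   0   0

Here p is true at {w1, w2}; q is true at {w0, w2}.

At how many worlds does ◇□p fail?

2

w0: successors {w1, w2}; □p there: w1:T, w2:T. ✓
w1: no successors, so ◇□p fails. ✗
w2: no successors, so ◇□p fails. ✗
Satisfying worlds: {w0}.
So ◇□p fails at the other 2 worlds.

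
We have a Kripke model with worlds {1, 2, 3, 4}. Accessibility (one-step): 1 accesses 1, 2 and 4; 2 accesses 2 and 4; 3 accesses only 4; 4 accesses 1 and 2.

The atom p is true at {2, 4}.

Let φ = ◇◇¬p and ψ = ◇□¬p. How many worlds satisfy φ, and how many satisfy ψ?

4 and 0

For ◇◇¬p:
1: successors {1, 2, 4}; ◇¬p there: 1:T, 2:F, 4:T. ✓
2: successors {2, 4}; ◇¬p there: 2:F, 4:T. ✓
3: successors {4}; ◇¬p there: 4:T. ✓
4: successors {1, 2}; ◇¬p there: 1:T, 2:F. ✓
— 4 worlds.
For ◇□¬p:
1: successors {1, 2, 4}; □¬p there: 1:F, 2:F, 4:F. ✗
2: successors {2, 4}; □¬p there: 2:F, 4:F. ✗
3: successors {4}; □¬p there: 4:F. ✗
4: successors {1, 2}; □¬p there: 1:F, 2:F. ✗
— 0 worlds.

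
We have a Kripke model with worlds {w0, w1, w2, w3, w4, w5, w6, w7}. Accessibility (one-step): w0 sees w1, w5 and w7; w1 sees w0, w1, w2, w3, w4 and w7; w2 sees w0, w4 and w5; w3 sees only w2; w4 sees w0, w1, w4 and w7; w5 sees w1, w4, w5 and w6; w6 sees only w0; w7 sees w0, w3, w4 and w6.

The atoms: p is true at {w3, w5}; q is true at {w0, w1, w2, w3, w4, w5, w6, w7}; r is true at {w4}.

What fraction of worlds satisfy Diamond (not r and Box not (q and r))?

3/4

w0: successors {w1, w5, w7}; not r and Box not (q and r) there: w1:F, w5:F, w7:F. ✗
w1: successors {w0, w1, w2, w3, w4, w7}; not r and Box not (q and r) there: w0:T, w1:F, w2:F, w3:T, w4:F, w7:F. ✓
w2: successors {w0, w4, w5}; not r and Box not (q and r) there: w0:T, w4:F, w5:F. ✓
w3: successors {w2}; not r and Box not (q and r) there: w2:F. ✗
w4: successors {w0, w1, w4, w7}; not r and Box not (q and r) there: w0:T, w1:F, w4:F, w7:F. ✓
w5: successors {w1, w4, w5, w6}; not r and Box not (q and r) there: w1:F, w4:F, w5:F, w6:T. ✓
w6: successors {w0}; not r and Box not (q and r) there: w0:T. ✓
w7: successors {w0, w3, w4, w6}; not r and Box not (q and r) there: w0:T, w3:T, w4:F, w6:T. ✓
That's 6 of 8 worlds, so 6/8 = 3/4.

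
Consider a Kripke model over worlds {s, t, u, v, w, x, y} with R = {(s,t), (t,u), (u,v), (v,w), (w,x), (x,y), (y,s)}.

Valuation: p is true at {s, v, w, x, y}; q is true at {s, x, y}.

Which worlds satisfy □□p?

s: successors {t}; □p there: t:F. ✗
t: successors {u}; □p there: u:T. ✓
u: successors {v}; □p there: v:T. ✓
v: successors {w}; □p there: w:T. ✓
w: successors {x}; □p there: x:T. ✓
x: successors {y}; □p there: y:T. ✓
y: successors {s}; □p there: s:F. ✗

{t, u, v, w, x}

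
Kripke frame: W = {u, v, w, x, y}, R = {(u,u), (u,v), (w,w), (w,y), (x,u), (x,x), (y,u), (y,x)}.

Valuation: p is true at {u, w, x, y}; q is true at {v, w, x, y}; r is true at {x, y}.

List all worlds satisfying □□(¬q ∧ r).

{v}

u: successors {u, v}; □(¬q ∧ r) there: u:F, v:T. ✗
v: no successors, so □□(¬q ∧ r) holds vacuously. ✓
w: successors {w, y}; □(¬q ∧ r) there: w:F, y:F. ✗
x: successors {u, x}; □(¬q ∧ r) there: u:F, x:F. ✗
y: successors {u, x}; □(¬q ∧ r) there: u:F, x:F. ✗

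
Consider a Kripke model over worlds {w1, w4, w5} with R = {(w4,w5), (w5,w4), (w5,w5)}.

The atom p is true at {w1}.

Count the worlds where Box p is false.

w1: no successors, so Box p holds vacuously. ✓
w4: successors {w5}; p there: w5:F. ✗
w5: successors {w4, w5}; p there: w4:F, w5:F. ✗
Satisfying worlds: {w1}.
So Box p fails at the other 2 worlds.

2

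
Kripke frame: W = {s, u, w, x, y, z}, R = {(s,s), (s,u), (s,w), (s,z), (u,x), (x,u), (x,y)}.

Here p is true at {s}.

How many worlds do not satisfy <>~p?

s: successors {s, u, w, z}; ~p there: s:F, u:T, w:T, z:T. ✓
u: successors {x}; ~p there: x:T. ✓
w: no successors, so <>~p fails. ✗
x: successors {u, y}; ~p there: u:T, y:T. ✓
y: no successors, so <>~p fails. ✗
z: no successors, so <>~p fails. ✗
Satisfying worlds: {s, u, x}.
So <>~p fails at the other 3 worlds.

3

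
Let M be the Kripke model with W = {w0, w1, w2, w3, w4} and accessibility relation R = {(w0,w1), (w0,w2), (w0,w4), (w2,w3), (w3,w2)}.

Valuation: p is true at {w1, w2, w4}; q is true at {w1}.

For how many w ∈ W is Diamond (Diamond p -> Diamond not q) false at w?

w0: successors {w1, w2, w4}; Diamond p -> Diamond not q there: w1:T, w2:T, w4:T. ✓
w1: no successors, so Diamond (Diamond p -> Diamond not q) fails. ✗
w2: successors {w3}; Diamond p -> Diamond not q there: w3:T. ✓
w3: successors {w2}; Diamond p -> Diamond not q there: w2:T. ✓
w4: no successors, so Diamond (Diamond p -> Diamond not q) fails. ✗
Satisfying worlds: {w0, w2, w3}.
So Diamond (Diamond p -> Diamond not q) fails at the other 2 worlds.

2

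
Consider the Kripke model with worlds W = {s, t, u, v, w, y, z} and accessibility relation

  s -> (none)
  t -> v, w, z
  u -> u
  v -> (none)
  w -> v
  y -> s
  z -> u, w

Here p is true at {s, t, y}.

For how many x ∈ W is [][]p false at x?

3

s: no successors, so [][]p holds vacuously. ✓
t: successors {v, w, z}; []p there: v:T, w:F, z:F. ✗
u: successors {u}; []p there: u:F. ✗
v: no successors, so [][]p holds vacuously. ✓
w: successors {v}; []p there: v:T. ✓
y: successors {s}; []p there: s:T. ✓
z: successors {u, w}; []p there: u:F, w:F. ✗
Satisfying worlds: {s, v, w, y}.
So [][]p fails at the other 3 worlds.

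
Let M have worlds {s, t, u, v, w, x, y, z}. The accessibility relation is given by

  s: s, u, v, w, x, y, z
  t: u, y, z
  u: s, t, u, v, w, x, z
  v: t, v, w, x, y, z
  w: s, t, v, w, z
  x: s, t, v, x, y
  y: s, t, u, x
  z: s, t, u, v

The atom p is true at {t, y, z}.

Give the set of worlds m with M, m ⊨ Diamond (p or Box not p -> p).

s: successors {s, u, v, w, x, y, z}; p or Box not p -> p there: s:T, u:T, v:T, w:T, x:T, y:T, z:T. ✓
t: successors {u, y, z}; p or Box not p -> p there: u:T, y:T, z:T. ✓
u: successors {s, t, u, v, w, x, z}; p or Box not p -> p there: s:T, t:T, u:T, v:T, w:T, x:T, z:T. ✓
v: successors {t, v, w, x, y, z}; p or Box not p -> p there: t:T, v:T, w:T, x:T, y:T, z:T. ✓
w: successors {s, t, v, w, z}; p or Box not p -> p there: s:T, t:T, v:T, w:T, z:T. ✓
x: successors {s, t, v, x, y}; p or Box not p -> p there: s:T, t:T, v:T, x:T, y:T. ✓
y: successors {s, t, u, x}; p or Box not p -> p there: s:T, t:T, u:T, x:T. ✓
z: successors {s, t, u, v}; p or Box not p -> p there: s:T, t:T, u:T, v:T. ✓

{s, t, u, v, w, x, y, z}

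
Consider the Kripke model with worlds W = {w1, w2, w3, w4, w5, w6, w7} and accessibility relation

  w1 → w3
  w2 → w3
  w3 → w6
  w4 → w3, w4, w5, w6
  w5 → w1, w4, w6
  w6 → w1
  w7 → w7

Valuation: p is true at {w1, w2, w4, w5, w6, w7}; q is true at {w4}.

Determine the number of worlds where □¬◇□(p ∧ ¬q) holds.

w1: successors {w3}; ¬◇□(p ∧ ¬q) there: w3:F. ✗
w2: successors {w3}; ¬◇□(p ∧ ¬q) there: w3:F. ✗
w3: successors {w6}; ¬◇□(p ∧ ¬q) there: w6:T. ✓
w4: successors {w3, w4, w5, w6}; ¬◇□(p ∧ ¬q) there: w3:F, w4:F, w5:F, w6:T. ✗
w5: successors {w1, w4, w6}; ¬◇□(p ∧ ¬q) there: w1:F, w4:F, w6:T. ✗
w6: successors {w1}; ¬◇□(p ∧ ¬q) there: w1:F. ✗
w7: successors {w7}; ¬◇□(p ∧ ¬q) there: w7:F. ✗
Satisfying worlds: {w3}.

1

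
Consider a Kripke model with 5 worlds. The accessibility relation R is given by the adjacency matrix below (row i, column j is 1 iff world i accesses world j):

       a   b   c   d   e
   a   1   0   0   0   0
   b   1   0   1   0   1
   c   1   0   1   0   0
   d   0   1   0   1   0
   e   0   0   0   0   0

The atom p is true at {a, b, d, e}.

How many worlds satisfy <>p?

a: successors {a}; p there: a:T. ✓
b: successors {a, c, e}; p there: a:T, c:F, e:T. ✓
c: successors {a, c}; p there: a:T, c:F. ✓
d: successors {b, d}; p there: b:T, d:T. ✓
e: no successors, so <>p fails. ✗
Satisfying worlds: {a, b, c, d}.

4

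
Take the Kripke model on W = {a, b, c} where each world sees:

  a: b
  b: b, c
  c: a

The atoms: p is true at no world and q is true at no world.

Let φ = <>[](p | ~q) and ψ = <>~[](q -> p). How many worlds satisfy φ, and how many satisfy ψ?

For <>[](p | ~q):
a: successors {b}; [](p | ~q) there: b:T. ✓
b: successors {b, c}; [](p | ~q) there: b:T, c:T. ✓
c: successors {a}; [](p | ~q) there: a:T. ✓
— 3 worlds.
For <>~[](q -> p):
a: successors {b}; ~[](q -> p) there: b:F. ✗
b: successors {b, c}; ~[](q -> p) there: b:F, c:F. ✗
c: successors {a}; ~[](q -> p) there: a:F. ✗
— 0 worlds.

3 and 0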